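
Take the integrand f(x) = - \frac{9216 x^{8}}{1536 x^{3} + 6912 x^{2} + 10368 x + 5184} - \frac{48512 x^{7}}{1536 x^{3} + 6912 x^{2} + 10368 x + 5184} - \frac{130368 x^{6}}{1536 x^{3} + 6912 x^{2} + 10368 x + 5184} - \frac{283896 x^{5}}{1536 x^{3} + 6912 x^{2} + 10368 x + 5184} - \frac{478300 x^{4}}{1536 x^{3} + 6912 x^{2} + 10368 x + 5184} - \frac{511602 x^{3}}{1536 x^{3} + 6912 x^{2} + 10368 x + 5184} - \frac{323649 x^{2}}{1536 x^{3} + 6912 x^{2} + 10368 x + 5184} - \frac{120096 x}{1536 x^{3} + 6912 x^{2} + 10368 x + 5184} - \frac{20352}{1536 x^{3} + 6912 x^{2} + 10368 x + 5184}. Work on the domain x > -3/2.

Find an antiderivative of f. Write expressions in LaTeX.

The integrand splits into summands that can be handled one at a time.
Check: d/dx[- x^{6} - \frac{11 x^{5}}{12} - \frac{95 x^{4}}{16} - \frac{571 x^{3}}{64} - \frac{91 x^{2}}{12} - 4 x - \frac{1}{8 x^{2} + 24 x + 18}] = \frac{- 9216 x^{8} - 48512 x^{7} - 130368 x^{6} - 283896 x^{5} - 478300 x^{4} - 511602 x^{3} - 323649 x^{2} - 120096 x - 20352}{1536 x^{3} + 6912 x^{2} + 10368 x + 5184}, which equals f(x).

An antiderivative is F(x) = - x^{6} - \frac{11 x^{5}}{12} - \frac{95 x^{4}}{16} - \frac{571 x^{3}}{64} - \frac{91 x^{2}}{12} - 4 x - \frac{1}{8 x^{2} + 24 x + 18}.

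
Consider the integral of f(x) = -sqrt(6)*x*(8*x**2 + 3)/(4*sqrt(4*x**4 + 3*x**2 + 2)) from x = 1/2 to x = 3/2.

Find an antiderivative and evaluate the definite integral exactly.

f matches the chain-rule pattern g'(h)*h' with inner function h(x) = 2*x**4/3 + x**2/2 + 1/3; substituting u = h(x) collapses the integral.
F(x) = -sqrt(6)*sqrt(4*x**4 + 3*x**2 + 2)/4 is an antiderivative of f.
Check: d/dx[-sqrt(6)*sqrt(4*x**4 + 3*x**2 + 2)/4] = (-8*sqrt(6)*x**3 - 3*sqrt(6)*x)/(4*sqrt(4*x**4 + 3*x**2 + 2)), which equals f(x).
F(3/2) = -sqrt(174)/4; F(1/2) = -3*sqrt(2)/4.
Integral = F(3/2) - F(1/2) = -sqrt(174)/4 + 3*sqrt(2)/4.

Antiderivative: F(x) = -sqrt(6)*sqrt(4*x**4 + 3*x**2 + 2)/4; value = -sqrt(174)/4 + 3*sqrt(2)/4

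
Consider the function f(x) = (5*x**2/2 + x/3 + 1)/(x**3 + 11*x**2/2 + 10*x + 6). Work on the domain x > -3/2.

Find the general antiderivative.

F(x) = -(-147*x*log(x + 3/2) + 132*x*log(x + 2) - 294*log(x + 3/2) + 264*log(x + 2) - 124)/(6*(x + 2)) + C

The denominator factors as 3*(x + 2)**2*(2*x + 3); partial fractions split f into directly integrable pieces: 49/(2*x + 3) - 22/(x + 2) - 62/(3*(x + 2)**2).
Check: d/dx[-(-147*x*log(x + 3/2) + 132*x*log(x + 2) - 294*log(x + 3/2) + 264*log(x + 2) - 124)/(6*(x + 2))] = (15*x**2 + 2*x + 6)/(6*x**3 + 33*x**2 + 60*x + 36), which equals f(x).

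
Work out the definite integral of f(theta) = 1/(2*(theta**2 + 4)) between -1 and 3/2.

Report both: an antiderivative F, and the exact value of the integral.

Antiderivative: F(theta) = atan(theta/2)/4; value = atan(1/2)/4 + atan(3/4)/4

Whatever form F(theta) takes, F'(theta) = f(theta) is non-negotiable.
F(theta) = atan(theta/2)/4 is an antiderivative of f.
Check: d/dtheta[atan(theta/2)/4] = 1/(2*theta**2 + 8), which equals f(theta).
F(3/2) = atan(3/4)/4; F(-1) = -atan(1/2)/4.
Integral = F(3/2) - F(-1) = atan(1/2)/4 + atan(3/4)/4.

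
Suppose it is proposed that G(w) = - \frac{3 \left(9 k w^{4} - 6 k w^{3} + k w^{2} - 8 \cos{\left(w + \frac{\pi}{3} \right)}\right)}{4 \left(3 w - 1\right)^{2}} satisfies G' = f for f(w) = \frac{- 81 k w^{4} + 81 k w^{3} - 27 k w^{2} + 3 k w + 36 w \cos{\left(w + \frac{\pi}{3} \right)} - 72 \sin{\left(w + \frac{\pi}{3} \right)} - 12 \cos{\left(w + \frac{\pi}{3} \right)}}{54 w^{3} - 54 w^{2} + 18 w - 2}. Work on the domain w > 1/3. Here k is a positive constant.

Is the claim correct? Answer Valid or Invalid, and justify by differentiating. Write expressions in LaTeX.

Invalid: d/dw[G] - f = \frac{- 18 w \sin{\left(w + \frac{\pi}{3} \right)} - 18 w \cos{\left(w + \frac{\pi}{3} \right)} + 42 \sin{\left(w + \frac{\pi}{3} \right)} - 30 \cos{\left(w + \frac{\pi}{3} \right)}}{27 w^{3} - 27 w^{2} + 9 w - 1}, which is not 0.

d/dw[G] = \frac{- 81 k w^{4} + 81 k w^{3} - 27 k w^{2} + 3 k w - 36 w \sin{\left(w + \frac{\pi}{3} \right)} + 12 \sin{\left(w + \frac{\pi}{3} \right)} - 72 \cos{\left(w + \frac{\pi}{3} \right)}}{54 w^{3} - 54 w^{2} + 18 w - 2}
d/dw[G] - f(w) = \frac{- 18 w \sin{\left(w + \frac{\pi}{3} \right)} - 18 w \cos{\left(w + \frac{\pi}{3} \right)} + 42 \sin{\left(w + \frac{\pi}{3} \right)} - 30 \cos{\left(w + \frac{\pi}{3} \right)}}{27 w^{3} - 27 w^{2} + 9 w - 1} != 0.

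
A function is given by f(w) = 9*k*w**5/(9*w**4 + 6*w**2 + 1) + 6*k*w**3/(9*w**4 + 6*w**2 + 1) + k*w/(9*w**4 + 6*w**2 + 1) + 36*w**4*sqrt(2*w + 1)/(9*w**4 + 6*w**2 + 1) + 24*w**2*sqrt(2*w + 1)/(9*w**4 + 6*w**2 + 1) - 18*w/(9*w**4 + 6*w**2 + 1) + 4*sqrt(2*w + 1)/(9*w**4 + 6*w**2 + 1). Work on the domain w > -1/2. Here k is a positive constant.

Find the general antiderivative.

F(w) = (9*k*w**4 + 3*k*w**2 + 48*w**3*sqrt(2*w + 1) + 24*w**2*sqrt(2*w + 1) + 16*w*sqrt(2*w + 1) + 8*sqrt(2*w + 1) + 18)/(18*w**2 + 6) + C

The integrand splits into summands that can be handled one at a time.
Check: d/dw[(9*k*w**4 + 3*k*w**2 + 48*w**3*sqrt(2*w + 1) + 24*w**2*sqrt(2*w + 1) + 16*w*sqrt(2*w + 1) + 8*sqrt(2*w + 1) + 18)/(18*w**2 + 6)] = (9*k*w**5*sqrt(2*w + 1) + 6*k*w**3*sqrt(2*w + 1) + k*w*sqrt(2*w + 1) + 72*w**5 + 36*w**4 + 48*w**3 + 24*w**2 - 18*w*sqrt(2*w + 1) + 8*w + 4)/(9*w**4*sqrt(2*w + 1) + 6*w**2*sqrt(2*w + 1) + sqrt(2*w + 1)), which equals f(w).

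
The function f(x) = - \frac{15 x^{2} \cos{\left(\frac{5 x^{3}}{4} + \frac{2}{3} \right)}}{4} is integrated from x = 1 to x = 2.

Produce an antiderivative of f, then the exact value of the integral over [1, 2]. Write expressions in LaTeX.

The substitution u = \frac{5 x^{3}}{4} + \frac{2}{3} works: f is exactly (dF/du)*(du/dx) for that inner function.
F(x) = - \sin{\left(\frac{5 x^{3}}{4} + \frac{2}{3} \right)} is an antiderivative of f.
Check: d/dx[- \sin{\left(\frac{5 x^{3}}{4} + \frac{2}{3} \right)}] = - \frac{15 x^{2} \cos{\left(\frac{5 x^{3}}{4} + \frac{2}{3} \right)}}{4} = f(x).
F(2) = - \sin{\left(\frac{32}{3} \right)}; F(1) = - \sin{\left(\frac{23}{12} \right)}.
Integral = F(2) - F(1) = \sin{\left(\frac{23}{12} \right)} - \sin{\left(\frac{32}{3} \right)}.

Antiderivative: F(x) = - \sin{\left(\frac{5 x^{3}}{4} + \frac{2}{3} \right)}; value = \sin{\left(\frac{23}{12} \right)} - \sin{\left(\frac{32}{3} \right)}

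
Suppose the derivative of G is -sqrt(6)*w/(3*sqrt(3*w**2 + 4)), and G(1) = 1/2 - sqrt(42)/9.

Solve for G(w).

The substitution u = w**2/2 + 2/3 works: G'(w) is exactly (dG/du)*(du/dw) for that inner function.
A general antiderivative is -2*sqrt(w**2/2 + 2/3)/3 + C.
The condition gives C = 1/2 - sqrt(42)/9 - (-sqrt(42)/9) = 1/2.
So G(w) = (-2*sqrt(6)*sqrt(3*w**2 + 4) + 9)/18.
Check: d/dw[(-2*sqrt(6)*sqrt(3*w**2 + 4) + 9)/18] = -sqrt(6)*w/(3*sqrt(3*w**2 + 4)) = G'(w).

G(w) = (-2*sqrt(6)*sqrt(3*w**2 + 4) + 9)/18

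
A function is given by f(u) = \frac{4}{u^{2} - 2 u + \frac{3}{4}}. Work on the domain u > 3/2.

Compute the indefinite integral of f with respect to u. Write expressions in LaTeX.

F(u) = - 4 \left(- \log{\left(u - \frac{3}{2} \right)} + \log{\left(u - \frac{1}{2} \right)}\right) + C

Factor the denominator (\left(2 u - 3\right) \left(2 u - 1\right)) and decompose: f = - \frac{8}{2 u - 1} + \frac{8}{2 u - 3}; each piece integrates to a log, atan, or power term.
Check: d/du[- 4 \left(- \log{\left(u - \frac{3}{2} \right)} + \log{\left(u - \frac{1}{2} \right)}\right)] = \frac{16}{4 u^{2} - 8 u + 3}, which equals f(u).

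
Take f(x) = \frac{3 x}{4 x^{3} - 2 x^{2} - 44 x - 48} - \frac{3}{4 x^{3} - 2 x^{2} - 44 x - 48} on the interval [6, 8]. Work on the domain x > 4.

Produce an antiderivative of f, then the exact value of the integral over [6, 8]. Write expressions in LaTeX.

Antiderivative: F(x) = \frac{3 \left(\log{\left(x - 4 \right)} + 10 \log{\left(x + \frac{3}{2} \right)} - 11 \log{\left(x + 2 \right)}\right)}{44}; value = - \frac{3 \log{\left(10 \right)}}{4} - \frac{15 \log{\left(\frac{15}{2} \right)}}{22} - \frac{3 \log{\left(2 \right)}}{44} + \frac{3 \log{\left(4 \right)}}{44} + \frac{15 \log{\left(\frac{19}{2} \right)}}{22} + \frac{3 \log{\left(8 \right)}}{4}

The denominator factors as 2 \left(x - 4\right) \left(x + 2\right) \left(2 x + 3\right); partial fractions split f into directly integrable pieces: \frac{15}{11 \left(2 x + 3\right)} - \frac{3}{4 \left(x + 2\right)} + \frac{3}{44 \left(x - 4\right)}.
F(x) = \frac{3 \left(\log{\left(x - 4 \right)} + 10 \log{\left(x + \frac{3}{2} \right)} - 11 \log{\left(x + 2 \right)}\right)}{44} is an antiderivative of f.
Check: d/dx[\frac{3 \left(\log{\left(x - 4 \right)} + 10 \log{\left(x + \frac{3}{2} \right)} - 11 \log{\left(x + 2 \right)}\right)}{44}] = \frac{3 x - 3}{4 x^{3} - 2 x^{2} - 44 x - 48}, which equals f(x).
F(8) = - \frac{3 \log{\left(10 \right)}}{4} + \frac{3 \log{\left(4 \right)}}{44} + \frac{15 \log{\left(\frac{19}{2} \right)}}{22}; F(6) = - \frac{3 \log{\left(8 \right)}}{4} + \frac{3 \log{\left(2 \right)}}{44} + \frac{15 \log{\left(\frac{15}{2} \right)}}{22}.
Integral = F(8) - F(6) = - \frac{3 \log{\left(10 \right)}}{4} - \frac{15 \log{\left(\frac{15}{2} \right)}}{22} - \frac{3 \log{\left(2 \right)}}{44} + \frac{3 \log{\left(4 \right)}}{44} + \frac{15 \log{\left(\frac{19}{2} \right)}}{22} + \frac{3 \log{\left(8 \right)}}{4}.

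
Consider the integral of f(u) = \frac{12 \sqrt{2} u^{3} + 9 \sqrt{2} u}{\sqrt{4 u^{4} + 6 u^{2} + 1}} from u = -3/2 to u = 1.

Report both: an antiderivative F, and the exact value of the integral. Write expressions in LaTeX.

Antiderivative: F(u) = \frac{3 \sqrt{2} \sqrt{4 u^{4} + 6 u^{2} + 1}}{2}; value = - \frac{3 \sqrt{278}}{4} + \frac{3 \sqrt{22}}{2}

f matches the chain-rule pattern g'(h)*h' with inner function h(u) = 2 u^{4} + 3 u^{2} + \frac{1}{2}; substituting w = h(u) collapses the integral.
F(u) = \frac{3 \sqrt{2} \sqrt{4 u^{4} + 6 u^{2} + 1}}{2} is an antiderivative of f.
Check: d/du[\frac{3 \sqrt{2} \sqrt{4 u^{4} + 6 u^{2} + 1}}{2}] = \frac{12 \sqrt{2} u^{3} + 9 \sqrt{2} u}{\sqrt{4 u^{4} + 6 u^{2} + 1}} = f(u).
F(1) = \frac{3 \sqrt{22}}{2}; F(-3/2) = \frac{3 \sqrt{278}}{4}.
Integral = F(1) - F(-3/2) = - \frac{3 \sqrt{278}}{4} + \frac{3 \sqrt{22}}{2}.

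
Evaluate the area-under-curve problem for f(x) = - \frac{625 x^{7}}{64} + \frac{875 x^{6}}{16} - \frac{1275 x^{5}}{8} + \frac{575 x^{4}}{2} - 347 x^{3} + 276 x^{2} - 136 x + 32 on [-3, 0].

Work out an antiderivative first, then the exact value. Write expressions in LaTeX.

Antiderivative: F(x) = - \frac{625 x^{8}}{512} + \frac{125 x^{7}}{16} - \frac{425 x^{6}}{16} + \frac{115 x^{5}}{2} - \frac{347 x^{4}}{4} + 92 x^{3} - 68 x^{2} + 32 x; value = \frac{35148945}{512}

The substitution u = - \frac{5 x^{2}}{4} + 2 x - 2 works: f is exactly (dF/du)*(du/dx) for that inner function.
F(x) = - \frac{625 x^{8}}{512} + \frac{125 x^{7}}{16} - \frac{425 x^{6}}{16} + \frac{115 x^{5}}{2} - \frac{347 x^{4}}{4} + 92 x^{3} - 68 x^{2} + 32 x is an antiderivative of f.
Check: d/dx[- \frac{625 x^{8}}{512} + \frac{125 x^{7}}{16} - \frac{425 x^{6}}{16} + \frac{115 x^{5}}{2} - \frac{347 x^{4}}{4} + 92 x^{3} - 68 x^{2} + 32 x] = - \frac{625 x^{7}}{64} + \frac{875 x^{6}}{16} - \frac{1275 x^{5}}{8} + \frac{575 x^{4}}{2} - 347 x^{3} + 276 x^{2} - 136 x + 32 = f(x).
F(0) = 0; F(-3) = - \frac{35148945}{512}.
Integral = F(0) - F(-3) = \frac{35148945}{512}.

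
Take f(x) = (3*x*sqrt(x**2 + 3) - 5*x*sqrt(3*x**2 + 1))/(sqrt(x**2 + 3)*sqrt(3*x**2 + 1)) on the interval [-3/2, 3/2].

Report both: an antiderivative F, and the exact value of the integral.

A first test for any F(x): its x-derivative must equal f(x) identically.
F(x) = -5*sqrt(x**2 + 3) + sqrt(3*x**2 + 1) is an antiderivative of f.
Check: d/dx[-5*sqrt(x**2 + 3) + sqrt(3*x**2 + 1)] = (3*x*sqrt(x**2 + 3) - 5*x*sqrt(3*x**2 + 1))/(sqrt(x**2 + 3)*sqrt(3*x**2 + 1)) = f(x).
F(3/2) = -5*sqrt(21)/2 + sqrt(31)/2; F(-3/2) = -5*sqrt(21)/2 + sqrt(31)/2.
Integral = F(3/2) - F(-3/2) = 0.

Antiderivative: F(x) = -5*sqrt(x**2 + 3) + sqrt(3*x**2 + 1); value = 0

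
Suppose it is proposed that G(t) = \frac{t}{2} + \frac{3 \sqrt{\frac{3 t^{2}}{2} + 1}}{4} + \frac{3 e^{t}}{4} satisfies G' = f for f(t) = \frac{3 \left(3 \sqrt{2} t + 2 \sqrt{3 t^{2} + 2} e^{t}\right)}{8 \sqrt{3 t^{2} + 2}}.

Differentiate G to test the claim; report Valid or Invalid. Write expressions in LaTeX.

d/dt[G] = \frac{9 \sqrt{2} t + 6 \sqrt{3 t^{2} + 2} e^{t} + 4 \sqrt{3 t^{2} + 2}}{8 \sqrt{3 t^{2} + 2}}
d/dt[G] - f(t) = \frac{1}{2} != 0.

Invalid: d/dt[G] - f = \frac{1}{2}, which is not 0.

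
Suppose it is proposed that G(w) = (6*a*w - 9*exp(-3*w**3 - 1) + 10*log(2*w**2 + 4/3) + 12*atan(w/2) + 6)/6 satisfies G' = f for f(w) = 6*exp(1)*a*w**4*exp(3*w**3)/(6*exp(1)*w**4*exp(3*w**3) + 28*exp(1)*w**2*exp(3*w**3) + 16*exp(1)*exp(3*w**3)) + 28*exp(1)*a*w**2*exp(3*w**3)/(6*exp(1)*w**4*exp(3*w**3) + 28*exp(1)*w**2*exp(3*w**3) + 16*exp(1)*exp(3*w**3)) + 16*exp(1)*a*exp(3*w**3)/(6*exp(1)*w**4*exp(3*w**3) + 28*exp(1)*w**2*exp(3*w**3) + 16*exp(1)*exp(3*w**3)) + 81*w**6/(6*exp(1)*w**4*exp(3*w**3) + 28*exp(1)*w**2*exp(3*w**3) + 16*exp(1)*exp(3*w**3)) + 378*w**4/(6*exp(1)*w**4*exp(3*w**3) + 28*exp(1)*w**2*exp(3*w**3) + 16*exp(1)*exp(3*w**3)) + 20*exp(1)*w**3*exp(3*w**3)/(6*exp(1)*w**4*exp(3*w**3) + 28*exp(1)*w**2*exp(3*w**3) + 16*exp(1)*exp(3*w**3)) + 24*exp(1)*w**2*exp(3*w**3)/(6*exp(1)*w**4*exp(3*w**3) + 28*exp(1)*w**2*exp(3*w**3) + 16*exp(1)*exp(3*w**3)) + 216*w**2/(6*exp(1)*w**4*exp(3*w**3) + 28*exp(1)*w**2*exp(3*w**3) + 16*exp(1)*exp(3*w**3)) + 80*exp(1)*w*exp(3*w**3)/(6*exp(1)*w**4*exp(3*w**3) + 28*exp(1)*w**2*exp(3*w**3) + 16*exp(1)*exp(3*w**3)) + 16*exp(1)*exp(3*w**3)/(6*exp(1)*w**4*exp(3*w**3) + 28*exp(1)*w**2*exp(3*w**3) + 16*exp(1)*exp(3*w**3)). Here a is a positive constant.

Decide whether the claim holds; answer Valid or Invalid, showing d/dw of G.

d/dw[G] = (6*exp(1)*a*w**4*exp(3*w**3) + 28*exp(1)*a*w**2*exp(3*w**3) + 16*exp(1)*a*exp(3*w**3) + 81*w**6 + 378*w**4 + 20*exp(1)*w**3*exp(3*w**3) + 24*exp(1)*w**2*exp(3*w**3) + 216*w**2 + 80*exp(1)*w*exp(3*w**3) + 16*exp(1)*exp(3*w**3))/(6*exp(1)*w**4*exp(3*w**3) + 28*exp(1)*w**2*exp(3*w**3) + 16*exp(1)*exp(3*w**3))
This equals f(w) exactly, so the claim holds.

Valid - differentiating G returns exactly f.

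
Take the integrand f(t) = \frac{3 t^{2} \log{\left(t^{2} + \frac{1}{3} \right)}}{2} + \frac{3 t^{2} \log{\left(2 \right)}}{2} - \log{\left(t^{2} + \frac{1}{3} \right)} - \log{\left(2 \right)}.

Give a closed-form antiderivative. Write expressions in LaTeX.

An antiderivative is F(t) = \frac{- 6 t^{3} + 9 t \left(t^{2} - 2\right) \log{\left(2 t^{2} + \frac{2}{3} \right)} + 42 t - 14 \sqrt{3} \operatorname{atan}{\left(\sqrt{3} t \right)}}{18}.

The integrand splits into summands that can be handled one at a time.
Check: d/dt[\frac{- 6 t^{3} + 9 t \left(t^{2} - 2\right) \log{\left(2 t^{2} + \frac{2}{3} \right)} + 42 t - 14 \sqrt{3} \operatorname{atan}{\left(\sqrt{3} t \right)}}{18}] = \frac{3 t^{2} \log{\left(t^{2} + \frac{1}{3} \right)}}{2} + \frac{3 t^{2} \log{\left(2 \right)}}{2} - \log{\left(t^{2} + \frac{1}{3} \right)} - \log{\left(2 \right)} = f(t).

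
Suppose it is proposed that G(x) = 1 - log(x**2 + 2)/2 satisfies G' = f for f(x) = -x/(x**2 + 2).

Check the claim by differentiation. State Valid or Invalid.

Valid - the claim checks out under differentiation.

d/dx[G] = -x/(x**2 + 2)
This equals f(x) exactly, so the claim holds.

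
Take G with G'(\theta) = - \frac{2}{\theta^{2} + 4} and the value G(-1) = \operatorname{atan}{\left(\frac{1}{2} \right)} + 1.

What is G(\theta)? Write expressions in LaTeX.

G(\theta) = 1 - \operatorname{atan}{\left(\frac{\theta}{2} \right)}

A first test for any G(\theta): its \theta-derivative must equal the given G'(\theta).
A general antiderivative is - \operatorname{atan}{\left(\frac{\theta}{2} \right)} + C.
The condition gives C = \operatorname{atan}{\left(\frac{1}{2} \right)} + 1 - (\operatorname{atan}{\left(\frac{1}{2} \right)}) = 1.
So G(\theta) = 1 - \operatorname{atan}{\left(\frac{\theta}{2} \right)}.
Check: d/d\theta[1 - \operatorname{atan}{\left(\frac{\theta}{2} \right)}] = - \frac{2}{\theta^{2} + 4} = G'(\theta).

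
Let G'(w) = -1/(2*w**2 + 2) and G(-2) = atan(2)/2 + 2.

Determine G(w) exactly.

G(w) = (4 - atan(w))/2

Since d/dw undoes antidifferentiation here, G(w) must give back the stated G'(w).
A general antiderivative is -atan(w)/2 + C.
The condition gives C = atan(2)/2 + 2 - (atan(2)/2) = 2.
So G(w) = (4 - atan(w))/2.
Check: d/dw[(4 - atan(w))/2] = -1/(2*w**2 + 2) = G'(w).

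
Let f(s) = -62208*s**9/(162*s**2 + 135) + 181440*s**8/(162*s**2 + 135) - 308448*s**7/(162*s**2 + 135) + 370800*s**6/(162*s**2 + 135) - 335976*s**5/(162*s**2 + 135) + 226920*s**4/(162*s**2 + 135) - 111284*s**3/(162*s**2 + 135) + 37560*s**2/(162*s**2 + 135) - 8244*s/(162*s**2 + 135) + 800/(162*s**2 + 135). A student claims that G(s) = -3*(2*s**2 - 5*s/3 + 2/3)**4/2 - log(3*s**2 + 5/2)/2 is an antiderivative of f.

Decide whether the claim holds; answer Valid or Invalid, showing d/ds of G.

d/ds[G] = (-31104*s**9 + 90720*s**8 - 154224*s**7 + 185400*s**6 - 167988*s**5 + 113460*s**4 - 55642*s**3 + 18780*s**2 - 4122*s + 400)/(162*s**2 + 135)
d/ds[G] - f(s) = (31104*s**9 - 90720*s**8 + 154224*s**7 - 185400*s**6 + 167988*s**5 - 113460*s**4 + 55642*s**3 - 18780*s**2 + 4122*s - 400)/(162*s**2 + 135) != 0.

Invalid: d/ds[G] - f = (31104*s**9 - 90720*s**8 + 154224*s**7 - 185400*s**6 + 167988*s**5 - 113460*s**4 + 55642*s**3 - 18780*s**2 + 4122*s - 400)/(162*s**2 + 135), which is not 0.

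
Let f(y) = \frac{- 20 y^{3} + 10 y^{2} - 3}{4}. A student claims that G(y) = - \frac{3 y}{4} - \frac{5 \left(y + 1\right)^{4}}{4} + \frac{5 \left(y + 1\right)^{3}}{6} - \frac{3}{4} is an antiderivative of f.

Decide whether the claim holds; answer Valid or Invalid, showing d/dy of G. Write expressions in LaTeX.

Invalid: d/dy[G] - f = - 15 y^{2} - 10 y - \frac{5}{2}, which is not 0.

d/dy[G] = - 5 y^{3} - \frac{25 y^{2}}{2} - 10 y - \frac{13}{4}
d/dy[G] - f(y) = - 15 y^{2} - 10 y - \frac{5}{2} != 0.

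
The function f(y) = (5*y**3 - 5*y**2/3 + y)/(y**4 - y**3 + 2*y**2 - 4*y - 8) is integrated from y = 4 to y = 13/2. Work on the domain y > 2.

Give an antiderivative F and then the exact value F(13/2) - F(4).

Antiderivative: F(y) = 53*log(y - 2)/36 + 23*log(y + 1)/45 + 181*log(y**2 + 4)/120 + 9*atan(y/2)/20; value = -181*log(20)/120 - 53*log(2)/36 - 23*log(5)/45 - 9*atan(2)/20 + 9*atan(13/4)/20 + 23*log(15/2)/45 + 53*log(9/2)/36 + 181*log(185/4)/120

Factor the denominator (3*(y - 2)*(y + 1)*(y**2 + 4)) and decompose: f = (181*y + 54)/(60*(y**2 + 4)) + 23/(45*(y + 1)) + 53/(36*(y - 2)); each piece integrates to a log, atan, or power term.
F(y) = 53*log(y - 2)/36 + 23*log(y + 1)/45 + 181*log(y**2 + 4)/120 + 9*atan(y/2)/20 is an antiderivative of f.
Check: d/dy[53*log(y - 2)/36 + 23*log(y + 1)/45 + 181*log(y**2 + 4)/120 + 9*atan(y/2)/20] = (15*y**3 - 5*y**2 + 3*y)/(3*y**4 - 3*y**3 + 6*y**2 - 12*y - 24), which equals f(y).
F(13/2) = 9*atan(13/4)/20 + 23*log(15/2)/45 + 53*log(9/2)/36 + 181*log(185/4)/120; F(4) = 9*atan(2)/20 + 23*log(5)/45 + 53*log(2)/36 + 181*log(20)/120.
Integral = F(13/2) - F(4) = -181*log(20)/120 - 53*log(2)/36 - 23*log(5)/45 - 9*atan(2)/20 + 9*atan(13/4)/20 + 23*log(15/2)/45 + 53*log(9/2)/36 + 181*log(185/4)/120.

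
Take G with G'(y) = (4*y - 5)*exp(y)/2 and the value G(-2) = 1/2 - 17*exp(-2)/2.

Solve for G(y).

G'(y) has the shape u'v + uv' for u = 2*y - 9/2 and v = exp(y) — it is the derivative of the product u*v.
A general antiderivative is (4*y - 9)*exp(y)/2 + C.
The condition gives C = 1/2 - 17*exp(-2)/2 - (-17*exp(-2)/2) = 1/2.
So G(y) = ((4*y - 9)*exp(y) + 1)/2.
Check: d/dy[((4*y - 9)*exp(y) + 1)/2] = 2*y*exp(y) - 5*exp(y)/2, which equals G'(y).

G(y) = ((4*y - 9)*exp(y) + 1)/2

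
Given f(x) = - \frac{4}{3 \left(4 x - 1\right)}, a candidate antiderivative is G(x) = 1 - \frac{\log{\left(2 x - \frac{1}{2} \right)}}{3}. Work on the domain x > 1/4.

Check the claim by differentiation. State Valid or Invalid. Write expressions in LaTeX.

Valid: G'(x) = f(x).

d/dx[G] = - \frac{4}{12 x - 3}
This equals f(x) exactly, so the claim holds.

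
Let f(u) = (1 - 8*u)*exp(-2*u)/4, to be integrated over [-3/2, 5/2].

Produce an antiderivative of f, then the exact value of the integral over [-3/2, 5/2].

Recognize the product-rule pattern: f = v'r + vr' with v = u + 3/8, r = exp(-2*u), so integration by parts undoes it.
F(u) = (8*u + 3)*exp(-2*u)/8 is an antiderivative of f.
Check: d/du[(8*u + 3)*exp(-2*u)/8] = (1 - 8*u)*exp(-2*u)/4 = f(u).
F(5/2) = 23*exp(-5)/8; F(-3/2) = -9*exp(3)/8.
Integral = F(5/2) - F(-3/2) = 23*exp(-5)/8 + 9*exp(3)/8.

Antiderivative: F(u) = (8*u + 3)*exp(-2*u)/8; value = 23*exp(-5)/8 + 9*exp(3)/8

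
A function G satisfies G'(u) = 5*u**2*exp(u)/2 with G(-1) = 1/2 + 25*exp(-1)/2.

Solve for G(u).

G(u) = (5*u**2*exp(u) - 10*u*exp(u) + 10*exp(u) + 1)/2

G'(u) has the shape v'r + vr' for v = 5*u**2/2 - 5*u + 5 and r = exp(u) — it is the derivative of the product v*r.
A general antiderivative is (5*u**2 - 10*u + 10)*exp(u)/2 + C.
The condition gives C = 1/2 + 25*exp(-1)/2 - (25*exp(-1)/2) = 1/2.
So G(u) = (5*u**2*exp(u) - 10*u*exp(u) + 10*exp(u) + 1)/2.
Check: d/du[(5*u**2*exp(u) - 10*u*exp(u) + 10*exp(u) + 1)/2] = 5*u**2*exp(u)/2 = G'(u).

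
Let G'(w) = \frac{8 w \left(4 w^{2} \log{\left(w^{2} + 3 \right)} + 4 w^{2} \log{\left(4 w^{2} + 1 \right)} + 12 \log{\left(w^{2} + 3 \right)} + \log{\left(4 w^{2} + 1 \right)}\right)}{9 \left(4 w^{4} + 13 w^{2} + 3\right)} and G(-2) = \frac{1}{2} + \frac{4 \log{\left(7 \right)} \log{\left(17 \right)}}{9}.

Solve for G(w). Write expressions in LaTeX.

G(w) = \frac{8 \log{\left(w^{2} + 3 \right)} \log{\left(4 w^{2} + 1 \right)} + 9}{18}

Recognize the product-rule pattern: G'(w) = u'v + uv' with u = \frac{4 \log{\left(4 w^{2} + 1 \right)}}{9}, v = \log{\left(w^{2} + 3 \right)}, so integration by parts undoes it.
A general antiderivative is \frac{4 \log{\left(w^{2} + 3 \right)} \log{\left(4 w^{2} + 1 \right)}}{9} + C.
The condition gives C = \frac{1}{2} + \frac{4 \log{\left(7 \right)} \log{\left(17 \right)}}{9} - (\frac{4 \log{\left(7 \right)} \log{\left(17 \right)}}{9}) = \frac{1}{2}.
So G(w) = \frac{8 \log{\left(w^{2} + 3 \right)} \log{\left(4 w^{2} + 1 \right)} + 9}{18}.
Check: d/dw[\frac{8 \log{\left(w^{2} + 3 \right)} \log{\left(4 w^{2} + 1 \right)} + 9}{18}] = \frac{32 w^{3} \log{\left(w^{2} + 3 \right)} + 32 w^{3} \log{\left(4 w^{2} + 1 \right)} + 96 w \log{\left(w^{2} + 3 \right)} + 8 w \log{\left(4 w^{2} + 1 \right)}}{36 w^{4} + 117 w^{2} + 27}, which equals G'(w).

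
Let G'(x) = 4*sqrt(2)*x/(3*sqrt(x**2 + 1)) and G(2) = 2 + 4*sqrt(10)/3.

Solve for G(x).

G(x) = 4*sqrt(2*x**2 + 2)/3 + 2

The substitution u = 2*x**2 + 2 works: G'(x) is exactly (dG/du)*(du/dx) for that inner function.
A general antiderivative is 4*sqrt(2*x**2 + 2)/3 + C.
The condition gives C = 2 + 4*sqrt(10)/3 - (4*sqrt(10)/3) = 2.
So G(x) = 4*sqrt(2*x**2 + 2)/3 + 2.
Check: d/dx[4*sqrt(2*x**2 + 2)/3 + 2] = 4*sqrt(2)*x/(3*sqrt(x**2 + 1)) = G'(x).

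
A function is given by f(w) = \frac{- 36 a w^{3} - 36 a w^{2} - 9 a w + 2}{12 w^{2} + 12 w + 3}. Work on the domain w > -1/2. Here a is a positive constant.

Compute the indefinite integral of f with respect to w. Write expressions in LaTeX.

Differentiate the proposed F(w) back; it has to land on f(w) exactly.
Check: d/dw[\frac{- 18 a w^{3} - 9 a w^{2} - 2}{12 w + 6}] = \frac{- 36 a w^{3} - 36 a w^{2} - 9 a w + 2}{12 w^{2} + 12 w + 3} = f(w).

F(w) = \frac{- 18 a w^{3} - 9 a w^{2} - 2}{12 w + 6} + C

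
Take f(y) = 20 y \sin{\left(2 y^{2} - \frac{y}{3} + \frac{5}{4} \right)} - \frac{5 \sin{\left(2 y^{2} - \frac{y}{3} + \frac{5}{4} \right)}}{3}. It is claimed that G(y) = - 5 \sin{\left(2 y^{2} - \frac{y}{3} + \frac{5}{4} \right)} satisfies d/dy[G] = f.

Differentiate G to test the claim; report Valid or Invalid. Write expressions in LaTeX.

d/dy[G] = - 20 y \cos{\left(2 y^{2} - \frac{y}{3} + \frac{5}{4} \right)} + \frac{5 \cos{\left(2 y^{2} - \frac{y}{3} + \frac{5}{4} \right)}}{3}
d/dy[G] - f(y) = - 20 y \sin{\left(2 y^{2} - \frac{y}{3} + \frac{5}{4} \right)} - 20 y \cos{\left(2 y^{2} - \frac{y}{3} + \frac{5}{4} \right)} + \frac{5 \sin{\left(2 y^{2} - \frac{y}{3} + \frac{5}{4} \right)}}{3} + \frac{5 \cos{\left(2 y^{2} - \frac{y}{3} + \frac{5}{4} \right)}}{3} != 0.

Invalid: d/dy[G] - f = - 20 y \sin{\left(2 y^{2} - \frac{y}{3} + \frac{5}{4} \right)} - 20 y \cos{\left(2 y^{2} - \frac{y}{3} + \frac{5}{4} \right)} + \frac{5 \sin{\left(2 y^{2} - \frac{y}{3} + \frac{5}{4} \right)}}{3} + \frac{5 \cos{\left(2 y^{2} - \frac{y}{3} + \frac{5}{4} \right)}}{3}, which is not 0.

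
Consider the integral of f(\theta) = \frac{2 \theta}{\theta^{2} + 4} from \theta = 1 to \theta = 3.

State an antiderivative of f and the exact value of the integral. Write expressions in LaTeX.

f matches the chain-rule pattern g'(h)*h' with inner function h(\theta) = \theta^{2} + 4; substituting u = h(\theta) collapses the integral.
F(\theta) = \log{\left(\theta^{2} + 4 \right)} is an antiderivative of f.
Check: d/d\theta[\log{\left(\theta^{2} + 4 \right)}] = \frac{2 \theta}{\theta^{2} + 4} = f(\theta).
F(3) = \log{\left(13 \right)}; F(1) = \log{\left(5 \right)}.
Integral = F(3) - F(1) = - \log{\left(5 \right)} + \log{\left(13 \right)}.

Antiderivative: F(\theta) = \log{\left(\theta^{2} + 4 \right)}; value = - \log{\left(5 \right)} + \log{\left(13 \right)}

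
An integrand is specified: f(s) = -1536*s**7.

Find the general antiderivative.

F(s) = -192*s**8 + C

Since d/ds undoes antidifferentiation here, F'(s) = f(s) is required of F(s).
Check: d/ds[-192*s**8] = -1536*s**7 = f(s).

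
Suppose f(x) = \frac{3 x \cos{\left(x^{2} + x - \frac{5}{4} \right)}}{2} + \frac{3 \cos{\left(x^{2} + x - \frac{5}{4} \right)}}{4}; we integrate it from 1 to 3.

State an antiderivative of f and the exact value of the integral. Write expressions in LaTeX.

f matches the chain-rule pattern g'(h)*h' with inner function h(x) = x^{2} + x - \frac{5}{4}; substituting u = h(x) collapses the integral.
F(x) = \frac{3 \sin{\left(x^{2} + x - \frac{5}{4} \right)}}{4} is an antiderivative of f.
Check: d/dx[\frac{3 \sin{\left(x^{2} + x - \frac{5}{4} \right)}}{4}] = \frac{3 x \cos{\left(x^{2} + x - \frac{5}{4} \right)}}{2} + \frac{3 \cos{\left(x^{2} + x - \frac{5}{4} \right)}}{4} = f(x).
F(3) = \frac{3 \sin{\left(\frac{43}{4} \right)}}{4}; F(1) = \frac{3 \sin{\left(\frac{3}{4} \right)}}{4}.
Integral = F(3) - F(1) = \frac{3 \sin{\left(\frac{43}{4} \right)}}{4} - \frac{3 \sin{\left(\frac{3}{4} \right)}}{4}.

Antiderivative: F(x) = \frac{3 \sin{\left(x^{2} + x - \frac{5}{4} \right)}}{4}; value = \frac{3 \sin{\left(\frac{43}{4} \right)}}{4} - \frac{3 \sin{\left(\frac{3}{4} \right)}}{4}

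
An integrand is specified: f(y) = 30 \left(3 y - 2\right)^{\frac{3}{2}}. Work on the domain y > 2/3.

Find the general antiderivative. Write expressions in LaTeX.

F(y) = 36 y^{2} \sqrt{3 y - 2} - 48 y \sqrt{3 y - 2} + 16 \sqrt{3 y - 2} + C

Check any antiderivative F(y) by computing F'(y) and comparing it with f(y).
Check: d/dy[36 y^{2} \sqrt{3 y - 2} - 48 y \sqrt{3 y - 2} + 16 \sqrt{3 y - 2}] = \frac{270 y^{2} - 360 y + 120}{\sqrt{3 y - 2}}, which equals f(y).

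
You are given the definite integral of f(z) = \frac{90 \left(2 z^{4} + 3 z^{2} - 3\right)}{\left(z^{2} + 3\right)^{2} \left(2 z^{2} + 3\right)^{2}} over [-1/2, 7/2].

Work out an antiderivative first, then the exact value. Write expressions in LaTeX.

f has the shape u'v + uv' for u = - 5 z and v = \frac{1}{\frac{z^{4}}{3} + \frac{3 z^{2}}{2} + \frac{3}{2}} — it is the derivative of the product u*v.
F(z) = - \frac{30 z}{\left(z^{2} + 3\right) \left(2 z^{2} + 3\right)} is an antiderivative of f.
Check: d/dz[- \frac{30 z}{\left(z^{2} + 3\right) \left(2 z^{2} + 3\right)}] = \frac{180 z^{4} + 270 z^{2} - 270}{4 z^{8} + 36 z^{6} + 117 z^{4} + 162 z^{2} + 81}, which equals f(z).
F(7/2) = - \frac{168}{671}; F(-1/2) = \frac{120}{91}.
Integral = F(7/2) - F(-1/2) = - \frac{95808}{61061}.

Antiderivative: F(z) = - \frac{30 z}{\left(z^{2} + 3\right) \left(2 z^{2} + 3\right)}; value = - \frac{95808}{61061}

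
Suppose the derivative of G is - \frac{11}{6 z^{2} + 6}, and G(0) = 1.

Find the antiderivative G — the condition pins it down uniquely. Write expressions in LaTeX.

G(z) = - \frac{11 \operatorname{atan}{\left(z \right)} - 6}{6}

A first test for any G(z): its z-derivative must equal the given G'(z).
A general antiderivative is - \frac{11 \operatorname{atan}{\left(z \right)}}{6} + C.
The condition gives C = 1 - (0) = 1.
So G(z) = - \frac{11 \operatorname{atan}{\left(z \right)} - 6}{6}.
Check: d/dz[- \frac{11 \operatorname{atan}{\left(z \right)} - 6}{6}] = - \frac{11}{6 z^{2} + 6} = G'(z).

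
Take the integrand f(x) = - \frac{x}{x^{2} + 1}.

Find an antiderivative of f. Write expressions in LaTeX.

An antiderivative is F(x) = - \frac{\log{\left(x^{2} + 1 \right)}}{2}.

The substitution u = x^{2} + 1 works: f is exactly (dF/du)*(du/dx) for that inner function.
Check: d/dx[- \frac{\log{\left(x^{2} + 1 \right)}}{2}] = - \frac{x}{x^{2} + 1} = f(x).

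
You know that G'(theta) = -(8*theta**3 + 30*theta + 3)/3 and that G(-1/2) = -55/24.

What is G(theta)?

G(theta) = -2*theta**4/3 - 5*theta**2 - theta - 3/2

Whatever form G(theta) takes, its d/dtheta must return the stated G'(theta).
A general antiderivative is -2*theta**4/3 - 5*theta**2 - theta - 2 + C.
The condition gives C = -55/24 - (-67/24) = 1/2.
So G(theta) = -2*theta**4/3 - 5*theta**2 - theta - 3/2.
Check: d/dtheta[-2*theta**4/3 - 5*theta**2 - theta - 3/2] = -8*theta**3/3 - 10*theta - 1, which equals G'(theta).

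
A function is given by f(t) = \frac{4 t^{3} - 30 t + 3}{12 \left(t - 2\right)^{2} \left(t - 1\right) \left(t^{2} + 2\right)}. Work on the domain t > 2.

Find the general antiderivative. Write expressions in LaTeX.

Factor the denominator (12 \left(t - 2\right)^{2} \left(t - 1\right) \left(t^{2} + 2\right)) and decompose: f = - \frac{41 t + 73}{216 \left(t^{2} + 2\right)} - \frac{23}{36 \left(t - 1\right)} + \frac{179}{216 \left(t - 2\right)} - \frac{25}{72 \left(t - 2\right)^{2}}; each piece integrates to a log, atan, or power term.
Check: d/dt[- \frac{- 358 t \log{\left(t - 2 \right)} + 276 t \log{\left(t - 1 \right)} + 41 t \log{\left(t^{2} + 2 \right)} + 73 \sqrt{2} t \operatorname{atan}{\left(\frac{\sqrt{2} t}{2} \right)} + 716 \log{\left(t - 2 \right)} - 552 \log{\left(t - 1 \right)} - 82 \log{\left(t^{2} + 2 \right)} - 146 \sqrt{2} \operatorname{atan}{\left(\frac{\sqrt{2} t}{2} \right)} - 150}{432 \left(t - 2\right)}] = \frac{4 t^{3} - 30 t + 3}{12 t^{5} - 60 t^{4} + 120 t^{3} - 168 t^{2} + 192 t - 96}, which equals f(t).

F(t) = - \frac{- 358 t \log{\left(t - 2 \right)} + 276 t \log{\left(t - 1 \right)} + 41 t \log{\left(t^{2} + 2 \right)} + 73 \sqrt{2} t \operatorname{atan}{\left(\frac{\sqrt{2} t}{2} \right)} + 716 \log{\left(t - 2 \right)} - 552 \log{\left(t - 1 \right)} - 82 \log{\left(t^{2} + 2 \right)} - 146 \sqrt{2} \operatorname{atan}{\left(\frac{\sqrt{2} t}{2} \right)} - 150}{432 \left(t - 2\right)} + C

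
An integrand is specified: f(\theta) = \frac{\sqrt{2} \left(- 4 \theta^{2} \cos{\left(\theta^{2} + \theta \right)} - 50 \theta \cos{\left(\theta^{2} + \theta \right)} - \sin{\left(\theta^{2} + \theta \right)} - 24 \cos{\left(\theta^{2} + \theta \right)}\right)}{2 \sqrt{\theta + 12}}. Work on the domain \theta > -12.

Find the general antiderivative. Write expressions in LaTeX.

F(\theta) = - 2 \sqrt{\frac{\theta}{2} + 6} \sin{\left(\theta^{2} + \theta \right)} + C

f has the shape u'v + uv' for u = - 2 \sqrt{\frac{\theta}{2} + 6} and v = \sin{\left(\theta^{2} + \theta \right)} — it is the derivative of the product u*v.
Check: d/d\theta[- 2 \sqrt{\frac{\theta}{2} + 6} \sin{\left(\theta^{2} + \theta \right)}] = \frac{\sqrt{2} \left(- 4 \theta^{2} \cos{\left(\theta^{2} + \theta \right)} - 50 \theta \cos{\left(\theta^{2} + \theta \right)} - \sin{\left(\theta^{2} + \theta \right)} - 24 \cos{\left(\theta^{2} + \theta \right)}\right)}{2 \sqrt{\theta + 12}} = f(\theta).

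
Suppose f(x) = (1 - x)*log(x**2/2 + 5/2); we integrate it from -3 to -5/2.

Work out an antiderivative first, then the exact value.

For F(x) to be correct the identity F'(x) - f(x) = 0 must hold.
F(x) = (x**2 + x*(2 - x)*log(x**2/2 + 5/2) - 4*x - 5*log(x**2 + 5) + 4*sqrt(5)*atan(sqrt(5)*x/5))/2 is an antiderivative of f.
Check: d/dx[(x**2 + x*(2 - x)*log(x**2/2 + 5/2) - 4*x - 5*log(x**2 + 5) + 4*sqrt(5)*atan(sqrt(5)*x/5))/2] = -x*log(x**2 + 5) + x*log(2) + log(x**2 + 5) - log(2), which equals f(x).
F(-5/2) = -45*log(45/8)/8 - 5*log(45/4)/2 - 2*sqrt(5)*atan(sqrt(5)/2) + 65/8; F(-3) = -15*log(7)/2 - 5*log(14)/2 - 2*sqrt(5)*atan(3*sqrt(5)/5) + 21/2.
Integral = F(-5/2) - F(-3) = -45*log(45/8)/8 - 5*log(45/4)/2 - 2*sqrt(5)*atan(sqrt(5)/2) - 19/8 + 2*sqrt(5)*atan(3*sqrt(5)/5) + 5*log(14)/2 + 15*log(7)/2.

Antiderivative: F(x) = (x**2 + x*(2 - x)*log(x**2/2 + 5/2) - 4*x - 5*log(x**2 + 5) + 4*sqrt(5)*atan(sqrt(5)*x/5))/2; value = -45*log(45/8)/8 - 5*log(45/4)/2 - 2*sqrt(5)*atan(sqrt(5)/2) - 19/8 + 2*sqrt(5)*atan(3*sqrt(5)/5) + 5*log(14)/2 + 15*log(7)/2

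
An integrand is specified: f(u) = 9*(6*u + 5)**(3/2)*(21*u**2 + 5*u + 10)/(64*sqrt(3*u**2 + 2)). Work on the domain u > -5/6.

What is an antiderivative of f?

An antiderivative is F(u) = 27*u**2*sqrt(3*u + 5/2)*sqrt(3*u**2/2 + 1)/8 + 45*u*sqrt(3*u + 5/2)*sqrt(3*u**2/2 + 1)/8 + 75*sqrt(3*u + 5/2)*sqrt(3*u**2/2 + 1)/32.

f has the shape v'r + vr' for v = 3*sqrt(3*u**2/2 + 1)/8 and r = (3*u + 5/2)**(5/2) — it is the derivative of the product v*r.
Check: d/du[27*u**2*sqrt(3*u + 5/2)*sqrt(3*u**2/2 + 1)/8 + 45*u*sqrt(3*u + 5/2)*sqrt(3*u**2/2 + 1)/8 + 75*sqrt(3*u + 5/2)*sqrt(3*u**2/2 + 1)/32] = (6804*u**4 + 12960*u**3 + 10665*u**2 + 6525*u + 2250)/(64*sqrt(6*u + 5)*sqrt(3*u**2 + 2)), which equals f(u).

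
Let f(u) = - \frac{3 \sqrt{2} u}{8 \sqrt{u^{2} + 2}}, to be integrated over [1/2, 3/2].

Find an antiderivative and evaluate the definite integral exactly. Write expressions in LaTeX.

Antiderivative: F(u) = - \frac{3 \sqrt{2} \sqrt{u^{2} + 2}}{8}; value = - \frac{3 \sqrt{34}}{16} + \frac{9 \sqrt{2}}{16}

The substitution w = \frac{u^{2}}{2} + 1 works: f is exactly (dF/dw)*(dw/du) for that inner function.
F(u) = - \frac{3 \sqrt{2} \sqrt{u^{2} + 2}}{8} is an antiderivative of f.
Check: d/du[- \frac{3 \sqrt{2} \sqrt{u^{2} + 2}}{8}] = - \frac{3 \sqrt{2} u}{8 \sqrt{u^{2} + 2}} = f(u).
F(3/2) = - \frac{3 \sqrt{34}}{16}; F(1/2) = - \frac{9 \sqrt{2}}{16}.
Integral = F(3/2) - F(1/2) = - \frac{3 \sqrt{34}}{16} + \frac{9 \sqrt{2}}{16}.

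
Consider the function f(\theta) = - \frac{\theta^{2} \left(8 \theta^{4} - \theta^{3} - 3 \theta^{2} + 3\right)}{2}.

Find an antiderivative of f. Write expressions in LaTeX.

An antiderivative is F(\theta) = - \frac{\theta^{3} \left(240 \theta^{4} - 35 \theta^{3} - 126 \theta^{2} + 210\right)}{420}.

Any candidate F(\theta) must reproduce f(\theta) exactly when differentiated.
Check: d/d\theta[- \frac{\theta^{3} \left(240 \theta^{4} - 35 \theta^{3} - 126 \theta^{2} + 210\right)}{420}] = - 4 \theta^{6} + \frac{\theta^{5}}{2} + \frac{3 \theta^{4}}{2} - \frac{3 \theta^{2}}{2}, which equals f(\theta).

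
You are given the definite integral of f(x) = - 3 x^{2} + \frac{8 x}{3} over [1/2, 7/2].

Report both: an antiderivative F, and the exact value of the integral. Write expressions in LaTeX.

Antiderivative: F(x) = - x^{3} + \frac{4 x^{2}}{3}; value = - \frac{107}{4}

The integrand splits into summands that can be handled one at a time.
F(x) = - x^{3} + \frac{4 x^{2}}{3} is an antiderivative of f.
Check: d/dx[- x^{3} + \frac{4 x^{2}}{3}] = - 3 x^{2} + \frac{8 x}{3} = f(x).
F(7/2) = - \frac{637}{24}; F(1/2) = \frac{5}{24}.
Integral = F(7/2) - F(1/2) = - \frac{107}{4}.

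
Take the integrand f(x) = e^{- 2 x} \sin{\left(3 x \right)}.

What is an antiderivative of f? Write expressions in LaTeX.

Recover f(x) by differentiating a candidate F(x); any mismatch rules it out.
Check: d/dx[- \frac{2 e^{- 2 x} \sin{\left(3 x \right)}}{13} - \frac{3 e^{- 2 x} \cos{\left(3 x \right)}}{13}] = e^{- 2 x} \sin{\left(3 x \right)} = f(x).

An antiderivative is F(x) = - \frac{2 e^{- 2 x} \sin{\left(3 x \right)}}{13} - \frac{3 e^{- 2 x} \cos{\left(3 x \right)}}{13}.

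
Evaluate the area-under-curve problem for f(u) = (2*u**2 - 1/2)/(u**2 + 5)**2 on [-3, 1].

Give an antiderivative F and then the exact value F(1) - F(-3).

Antiderivative: F(u) = -21*u/(20*u**2 + 100) + 19*sqrt(5)*atan(sqrt(5)*u/5)/100; value = -2/5 + 19*sqrt(5)*atan(sqrt(5)/5)/100 + 19*sqrt(5)*atan(3*sqrt(5)/5)/100

A first test for any F(u): its u-derivative must equal f(u) identically.
F(u) = -21*u/(20*u**2 + 100) + 19*sqrt(5)*atan(sqrt(5)*u/5)/100 is an antiderivative of f.
Check: d/du[-21*u/(20*u**2 + 100) + 19*sqrt(5)*atan(sqrt(5)*u/5)/100] = (4*u**2 - 1)/(2*u**4 + 20*u**2 + 50), which equals f(u).
F(1) = -7/40 + 19*sqrt(5)*atan(sqrt(5)/5)/100; F(-3) = -19*sqrt(5)*atan(3*sqrt(5)/5)/100 + 9/40.
Integral = F(1) - F(-3) = -2/5 + 19*sqrt(5)*atan(sqrt(5)/5)/100 + 19*sqrt(5)*atan(3*sqrt(5)/5)/100.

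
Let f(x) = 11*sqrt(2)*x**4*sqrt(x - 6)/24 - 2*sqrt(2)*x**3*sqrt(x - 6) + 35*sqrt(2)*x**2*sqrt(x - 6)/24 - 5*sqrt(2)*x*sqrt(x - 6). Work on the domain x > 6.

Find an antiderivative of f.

f has the shape u'v + uv' for u = -(x/2 - 3)**(3/2)/3 and v = -x**4 - 5*x**2 — it is the derivative of the product u*v.
Check: d/dx[sqrt(2)*x**2*(x - 6)**(3/2)*(x**2 + 5)/12] = 11*sqrt(2)*x**4*sqrt(x - 6)/24 - 2*sqrt(2)*x**3*sqrt(x - 6) + 35*sqrt(2)*x**2*sqrt(x - 6)/24 - 5*sqrt(2)*x*sqrt(x - 6) = f(x).

An antiderivative is F(x) = sqrt(2)*x**2*(x - 6)**(3/2)*(x**2 + 5)/12.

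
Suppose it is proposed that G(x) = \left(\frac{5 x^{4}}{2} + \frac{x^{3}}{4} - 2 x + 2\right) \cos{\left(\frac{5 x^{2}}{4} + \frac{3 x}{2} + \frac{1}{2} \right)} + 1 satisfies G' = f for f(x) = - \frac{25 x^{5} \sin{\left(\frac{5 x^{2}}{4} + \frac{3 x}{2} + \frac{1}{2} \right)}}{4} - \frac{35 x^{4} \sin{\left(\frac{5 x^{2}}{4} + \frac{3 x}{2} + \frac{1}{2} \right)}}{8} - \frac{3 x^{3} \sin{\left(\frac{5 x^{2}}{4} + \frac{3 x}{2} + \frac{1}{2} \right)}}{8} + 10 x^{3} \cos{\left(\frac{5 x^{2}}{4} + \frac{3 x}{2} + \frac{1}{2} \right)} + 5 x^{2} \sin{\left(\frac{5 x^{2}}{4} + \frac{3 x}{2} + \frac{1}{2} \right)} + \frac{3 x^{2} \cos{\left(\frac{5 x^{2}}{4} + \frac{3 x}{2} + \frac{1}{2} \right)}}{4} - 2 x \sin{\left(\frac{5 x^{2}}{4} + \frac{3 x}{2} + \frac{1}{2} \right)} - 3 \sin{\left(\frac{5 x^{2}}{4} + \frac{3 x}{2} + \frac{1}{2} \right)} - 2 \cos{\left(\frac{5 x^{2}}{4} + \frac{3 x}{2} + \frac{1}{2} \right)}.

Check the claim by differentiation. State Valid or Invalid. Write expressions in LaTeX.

Valid: G'(x) = f(x).

d/dx[G] = - \frac{25 x^{5} \sin{\left(\frac{5 x^{2}}{4} + \frac{3 x}{2} + \frac{1}{2} \right)}}{4} - \frac{35 x^{4} \sin{\left(\frac{5 x^{2}}{4} + \frac{3 x}{2} + \frac{1}{2} \right)}}{8} - \frac{3 x^{3} \sin{\left(\frac{5 x^{2}}{4} + \frac{3 x}{2} + \frac{1}{2} \right)}}{8} + 10 x^{3} \cos{\left(\frac{5 x^{2}}{4} + \frac{3 x}{2} + \frac{1}{2} \right)} + 5 x^{2} \sin{\left(\frac{5 x^{2}}{4} + \frac{3 x}{2} + \frac{1}{2} \right)} + \frac{3 x^{2} \cos{\left(\frac{5 x^{2}}{4} + \frac{3 x}{2} + \frac{1}{2} \right)}}{4} - 2 x \sin{\left(\frac{5 x^{2}}{4} + \frac{3 x}{2} + \frac{1}{2} \right)} - 3 \sin{\left(\frac{5 x^{2}}{4} + \frac{3 x}{2} + \frac{1}{2} \right)} - 2 \cos{\left(\frac{5 x^{2}}{4} + \frac{3 x}{2} + \frac{1}{2} \right)}
This equals f(x) exactly, so the claim holds.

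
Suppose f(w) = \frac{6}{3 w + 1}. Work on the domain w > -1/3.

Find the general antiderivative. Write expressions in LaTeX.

A first test for any F(w): its w-derivative must equal f(w) identically.
Check: d/dw[2 \log{\left(\frac{3 w}{2} + \frac{1}{2} \right)}] = \frac{6}{3 w + 1} = f(w).

F(w) = 2 \log{\left(\frac{3 w}{2} + \frac{1}{2} \right)} + C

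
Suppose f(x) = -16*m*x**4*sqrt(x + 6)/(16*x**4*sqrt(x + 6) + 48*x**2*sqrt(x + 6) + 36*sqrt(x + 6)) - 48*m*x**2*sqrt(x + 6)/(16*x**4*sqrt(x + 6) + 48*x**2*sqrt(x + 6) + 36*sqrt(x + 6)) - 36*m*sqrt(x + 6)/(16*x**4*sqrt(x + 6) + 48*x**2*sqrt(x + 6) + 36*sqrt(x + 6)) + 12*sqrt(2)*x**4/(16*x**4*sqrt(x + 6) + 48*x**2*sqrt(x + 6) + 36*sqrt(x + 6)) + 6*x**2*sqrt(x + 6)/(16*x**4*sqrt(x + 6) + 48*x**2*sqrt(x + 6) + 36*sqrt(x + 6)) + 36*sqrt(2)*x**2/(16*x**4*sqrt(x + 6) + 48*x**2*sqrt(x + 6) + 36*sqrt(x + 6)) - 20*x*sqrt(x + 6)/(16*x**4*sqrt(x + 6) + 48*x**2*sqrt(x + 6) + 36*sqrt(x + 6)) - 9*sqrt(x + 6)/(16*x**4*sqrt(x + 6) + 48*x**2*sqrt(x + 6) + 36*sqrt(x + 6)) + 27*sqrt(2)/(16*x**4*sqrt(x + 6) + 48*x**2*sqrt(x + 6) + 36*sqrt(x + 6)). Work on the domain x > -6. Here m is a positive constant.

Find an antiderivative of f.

The integrand splits into summands that can be handled one at a time.
Check: d/dx[-(8*m*x**3 + 12*m*x - 12*sqrt(2)*x**2*sqrt(x + 6) + 3*x - 18*sqrt(2)*sqrt(x + 6) - 5)/(4*(2*x**2 + 3))] = (-16*m*x**4*sqrt(x + 6) - 48*m*x**2*sqrt(x + 6) - 36*m*sqrt(x + 6) + 12*sqrt(2)*x**4 + 6*x**2*sqrt(x + 6) + 36*sqrt(2)*x**2 - 20*x*sqrt(x + 6) - 9*sqrt(x + 6) + 27*sqrt(2))/(16*x**4*sqrt(x + 6) + 48*x**2*sqrt(x + 6) + 36*sqrt(x + 6)), which equals f(x).

An antiderivative is F(x) = -(8*m*x**3 + 12*m*x - 12*sqrt(2)*x**2*sqrt(x + 6) + 3*x - 18*sqrt(2)*sqrt(x + 6) - 5)/(4*(2*x**2 + 3)).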